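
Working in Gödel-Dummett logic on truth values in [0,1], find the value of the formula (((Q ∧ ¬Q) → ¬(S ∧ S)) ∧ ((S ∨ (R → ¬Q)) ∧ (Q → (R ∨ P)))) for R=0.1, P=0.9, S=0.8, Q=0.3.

0.80

¬Q: Gödel ¬ of 0.3 = 0 (operand ≠ 0)
(Q ∧ ¬Q) = min(0.3, 0) = 0
(S ∧ S) = min(0.8, 0.8) = 0.8
¬(S ∧ S): Gödel ¬ of 0.8 = 0 (operand ≠ 0)
((Q ∧ ¬Q) → ¬(S ∧ S)): 0 ≤ 0, so result = 1
¬Q: Gödel ¬ of 0.3 = 0 (operand ≠ 0)
(R → ¬Q): 0.1 > 0, so result = 0
(S ∨ (R → ¬Q)) = max(0.8, 0) = 0.8
(R ∨ P) = max(0.1, 0.9) = 0.9
(Q → (R ∨ P)): 0.3 ≤ 0.9, so result = 1
((S ∨ (R → ¬Q)) ∧ (Q → (R ∨ P))) = min(0.8, 1) = 0.8
(((Q ∧ ¬Q) → ¬(S ∧ S)) ∧ ((S ∨ (R → ¬Q)) ∧ (Q → (R ∨ P)))) = min(1, 0.8) = 0.8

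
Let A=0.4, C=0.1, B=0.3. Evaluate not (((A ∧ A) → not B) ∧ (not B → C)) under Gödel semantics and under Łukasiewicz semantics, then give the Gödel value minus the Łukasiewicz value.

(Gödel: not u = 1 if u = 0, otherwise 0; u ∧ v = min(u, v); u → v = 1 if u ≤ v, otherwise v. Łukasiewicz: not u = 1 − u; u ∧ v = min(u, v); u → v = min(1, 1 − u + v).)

Gödel evaluation:
  (A ∧ A) = min(0.4, 0.4) = 0.4
  not B: Gödel ¬ of 0.3 = 0 (operand ≠ 0)
  ((A ∧ A) → not B): 0.4 > 0, so result = 0
  not B: Gödel ¬ of 0.3 = 0 (operand ≠ 0)
  (not B → C): 0 ≤ 0.1, so result = 1
  (((A ∧ A) → not B) ∧ (not B → C)) = min(0, 1) = 0
  not (((A ∧ A) → not B) ∧ (not B → C)): Gödel ¬ of 0 = 1 (operand is 0)
  Gödel value = 1
Łukasiewicz evaluation:
  (A ∧ A) = min(0.4, 0.4) = 0.4
  not B: Łukasiewicz ¬ gives 1 − 0.3 = 0.7
  ((A ∧ A) → not B): min(1, 1 − 0.4 + 0.7) = 1
  not B: Łukasiewicz ¬ gives 1 − 0.3 = 0.7
  (not B → C): min(1, 1 − 0.7 + 0.1) = 0.4
  (((A ∧ A) → not B) ∧ (not B → C)) = min(1, 0.4) = 0.4
  not (((A ∧ A) → not B) ∧ (not B → C)): Łukasiewicz ¬ gives 1 − 0.4 = 0.6
  Łukasiewicz value = 0.6
Difference: 1 − 0.6 = 0.40

0.40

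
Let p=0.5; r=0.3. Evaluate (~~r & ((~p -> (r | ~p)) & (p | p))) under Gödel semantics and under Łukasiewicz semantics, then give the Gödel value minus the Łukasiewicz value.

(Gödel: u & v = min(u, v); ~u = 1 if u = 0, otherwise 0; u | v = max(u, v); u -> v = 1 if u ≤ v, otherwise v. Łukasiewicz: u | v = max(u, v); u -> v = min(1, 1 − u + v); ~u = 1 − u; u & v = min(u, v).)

0.20

Gödel evaluation:
  ~r: Gödel ¬ of 0.3 = 0 (operand ≠ 0)
  ~~r: Gödel ¬ of 0 = 1 (operand is 0)
  ~p: Gödel ¬ of 0.5 = 0 (operand ≠ 0)
  ~p: Gödel ¬ of 0.5 = 0 (operand ≠ 0)
  (r | ~p) = max(0.3, 0) = 0.3
  (~p -> (r | ~p)): 0 ≤ 0.3, so result = 1
  (p | p) = max(0.5, 0.5) = 0.5
  ((~p -> (r | ~p)) & (p | p)) = min(1, 0.5) = 0.5
  (~~r & ((~p -> (r | ~p)) & (p | p))) = min(1, 0.5) = 0.5
  Gödel value = 0.5
Łukasiewicz evaluation:
  ~r: Łukasiewicz ¬ gives 1 − 0.3 = 0.7
  ~~r: Łukasiewicz ¬ gives 1 − 0.7 = 0.3
  ~p: Łukasiewicz ¬ gives 1 − 0.5 = 0.5
  ~p: Łukasiewicz ¬ gives 1 − 0.5 = 0.5
  (r | ~p) = max(0.3, 0.5) = 0.5
  (~p -> (r | ~p)): min(1, 1 − 0.5 + 0.5) = 1
  (p | p) = max(0.5, 0.5) = 0.5
  ((~p -> (r | ~p)) & (p | p)) = min(1, 0.5) = 0.5
  (~~r & ((~p -> (r | ~p)) & (p | p))) = min(0.3, 0.5) = 0.3
  Łukasiewicz value = 0.3
Difference: 0.5 − 0.3 = 0.20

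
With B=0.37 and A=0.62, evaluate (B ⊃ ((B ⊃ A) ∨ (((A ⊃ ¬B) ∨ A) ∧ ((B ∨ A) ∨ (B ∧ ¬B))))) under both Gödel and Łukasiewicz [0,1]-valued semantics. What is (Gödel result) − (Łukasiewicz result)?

0.00

Gödel evaluation:
  (B ⊃ A): 0.37 ≤ 0.62, so result = 1
  ¬B: Gödel ¬ of 0.37 = 0 (operand ≠ 0)
  (A ⊃ ¬B): 0.62 > 0, so result = 0
  ((A ⊃ ¬B) ∨ A) = max(0, 0.62) = 0.62
  (B ∨ A) = max(0.37, 0.62) = 0.62
  ¬B: Gödel ¬ of 0.37 = 0 (operand ≠ 0)
  (B ∧ ¬B) = min(0.37, 0) = 0
  ((B ∨ A) ∨ (B ∧ ¬B)) = max(0.62, 0) = 0.62
  (((A ⊃ ¬B) ∨ A) ∧ ((B ∨ A) ∨ (B ∧ ¬B))) = min(0.62, 0.62) = 0.62
  ((B ⊃ A) ∨ (((A ⊃ ¬B) ∨ A) ∧ ((B ∨ A) ∨ (B ∧ ¬B)))) = max(1, 0.62) = 1
  (B ⊃ ((B ⊃ A) ∨ (((A ⊃ ¬B) ∨ A) ∧ ((B ∨ A) ∨ (B ∧ ¬B))))): 0.37 ≤ 1, so result = 1
  Gödel value = 1
Łukasiewicz evaluation:
  (B ⊃ A): min(1, 1 − 0.37 + 0.62) = 1
  ¬B: Łukasiewicz ¬ gives 1 − 0.37 = 0.63
  (A ⊃ ¬B): min(1, 1 − 0.62 + 0.63) = 1
  ((A ⊃ ¬B) ∨ A) = max(1, 0.62) = 1
  (B ∨ A) = max(0.37, 0.62) = 0.62
  ¬B: Łukasiewicz ¬ gives 1 − 0.37 = 0.63
  (B ∧ ¬B) = min(0.37, 0.63) = 0.37
  ((B ∨ A) ∨ (B ∧ ¬B)) = max(0.62, 0.37) = 0.62
  (((A ⊃ ¬B) ∨ A) ∧ ((B ∨ A) ∨ (B ∧ ¬B))) = min(1, 0.62) = 0.62
  ((B ⊃ A) ∨ (((A ⊃ ¬B) ∨ A) ∧ ((B ∨ A) ∨ (B ∧ ¬B)))) = max(1, 0.62) = 1
  (B ⊃ ((B ⊃ A) ∨ (((A ⊃ ¬B) ∨ A) ∧ ((B ∨ A) ∨ (B ∧ ¬B))))): min(1, 1 − 0.37 + 1) = 1
  Łukasiewicz value = 1
Difference: 1 − 1 = 0.00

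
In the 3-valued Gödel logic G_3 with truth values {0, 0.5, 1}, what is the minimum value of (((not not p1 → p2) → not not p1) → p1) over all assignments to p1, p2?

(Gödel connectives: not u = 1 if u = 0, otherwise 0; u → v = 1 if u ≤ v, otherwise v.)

0.50

The minimum is attained at p1 = 0.5, p2 = 0:
  not p1: Gödel ¬ of 0.5 = 0 (operand ≠ 0)
  not not p1: Gödel ¬ of 0 = 1 (operand is 0)
  (not not p1 → p2): 1 > 0, so result = 0
  not p1: Gödel ¬ of 0.5 = 0 (operand ≠ 0)
  not not p1: Gödel ¬ of 0 = 1 (operand is 0)
  ((not not p1 → p2) → not not p1): 0 ≤ 1, so result = 1
  (((not not p1 → p2) → not not p1) → p1): 1 > 0.5, so result = 0.5
Checking all 9 assignments confirms none give a value below 0.50.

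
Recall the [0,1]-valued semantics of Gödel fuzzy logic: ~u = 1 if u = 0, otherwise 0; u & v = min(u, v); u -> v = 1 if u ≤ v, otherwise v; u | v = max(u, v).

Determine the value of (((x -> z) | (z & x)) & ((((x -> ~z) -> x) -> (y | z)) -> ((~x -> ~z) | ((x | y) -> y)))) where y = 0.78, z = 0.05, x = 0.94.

(x -> z): 0.94 > 0.05, so result = 0.05
(z & x) = min(0.05, 0.94) = 0.05
((x -> z) | (z & x)) = max(0.05, 0.05) = 0.05
~z: Gödel ¬ of 0.05 = 0 (operand ≠ 0)
(x -> ~z): 0.94 > 0, so result = 0
((x -> ~z) -> x): 0 ≤ 0.94, so result = 1
(y | z) = max(0.78, 0.05) = 0.78
(((x -> ~z) -> x) -> (y | z)): 1 > 0.78, so result = 0.78
~x: Gödel ¬ of 0.94 = 0 (operand ≠ 0)
~z: Gödel ¬ of 0.05 = 0 (operand ≠ 0)
(~x -> ~z): 0 ≤ 0, so result = 1
(x | y) = max(0.94, 0.78) = 0.94
((x | y) -> y): 0.94 > 0.78, so result = 0.78
((~x -> ~z) | ((x | y) -> y)) = max(1, 0.78) = 1
((((x -> ~z) -> x) -> (y | z)) -> ((~x -> ~z) | ((x | y) -> y))): 0.78 ≤ 1, so result = 1
(((x -> z) | (z & x)) & ((((x -> ~z) -> x) -> (y | z)) -> ((~x -> ~z) | ((x | y) -> y)))) = min(0.05, 1) = 0.05

0.05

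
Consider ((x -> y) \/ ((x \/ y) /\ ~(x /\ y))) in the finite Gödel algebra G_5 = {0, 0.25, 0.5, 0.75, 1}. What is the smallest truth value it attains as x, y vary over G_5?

0.25

The minimum is attained at x = 0.25, y = 0:
  (x -> y): 0.25 > 0, so result = 0
  (x \/ y) = max(0.25, 0) = 0.25
  (x /\ y) = min(0.25, 0) = 0
  ~(x /\ y): Gödel ¬ of 0 = 1 (operand is 0)
  ((x \/ y) /\ ~(x /\ y)) = min(0.25, 1) = 0.25
  ((x -> y) \/ ((x \/ y) /\ ~(x /\ y))) = max(0, 0.25) = 0.25
Checking all 25 assignments confirms none give a value below 0.25.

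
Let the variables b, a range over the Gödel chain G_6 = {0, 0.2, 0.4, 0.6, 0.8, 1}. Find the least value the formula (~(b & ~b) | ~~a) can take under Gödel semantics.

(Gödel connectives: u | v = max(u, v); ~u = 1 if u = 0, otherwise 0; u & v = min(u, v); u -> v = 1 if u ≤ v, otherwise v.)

Every assignment gives 1. For instance at b = 0, a = 0:
  ~b: Gödel ¬ of 0 = 1 (operand is 0)
  (b & ~b) = min(0, 1) = 0
  ~(b & ~b): Gödel ¬ of 0 = 1 (operand is 0)
  ~a: Gödel ¬ of 0 = 1 (operand is 0)
  ~~a: Gödel ¬ of 1 = 0 (operand ≠ 0)
  (~(b & ~b) | ~~a) = max(1, 0) = 1
All 36 assignments give value 1 — the formula is a G_6-tautology.

1.00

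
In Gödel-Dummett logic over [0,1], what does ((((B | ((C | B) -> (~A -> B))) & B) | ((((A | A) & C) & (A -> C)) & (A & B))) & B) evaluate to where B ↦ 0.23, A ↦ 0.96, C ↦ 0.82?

0.23

(C | B) = max(0.82, 0.23) = 0.82
~A: Gödel ¬ of 0.96 = 0 (operand ≠ 0)
(~A -> B): 0 ≤ 0.23, so result = 1
((C | B) -> (~A -> B)): 0.82 ≤ 1, so result = 1
(B | ((C | B) -> (~A -> B))) = max(0.23, 1) = 1
((B | ((C | B) -> (~A -> B))) & B) = min(1, 0.23) = 0.23
(A | A) = max(0.96, 0.96) = 0.96
((A | A) & C) = min(0.96, 0.82) = 0.82
(A -> C): 0.96 > 0.82, so result = 0.82
(((A | A) & C) & (A -> C)) = min(0.82, 0.82) = 0.82
(A & B) = min(0.96, 0.23) = 0.23
((((A | A) & C) & (A -> C)) & (A & B)) = min(0.82, 0.23) = 0.23
(((B | ((C | B) -> (~A -> B))) & B) | ((((A | A) & C) & (A -> C)) & (A & B))) = max(0.23, 0.23) = 0.23
((((B | ((C | B) -> (~A -> B))) & B) | ((((A | A) & C) & (A -> C)) & (A & B))) & B) = min(0.23, 0.23) = 0.23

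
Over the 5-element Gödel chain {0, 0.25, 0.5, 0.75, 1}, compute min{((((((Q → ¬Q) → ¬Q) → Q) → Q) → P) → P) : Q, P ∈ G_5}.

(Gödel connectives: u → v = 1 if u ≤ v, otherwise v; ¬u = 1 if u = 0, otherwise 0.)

Every assignment gives 1. For instance at Q = 0, P = 0:
  ¬Q: Gödel ¬ of 0 = 1 (operand is 0)
  (Q → ¬Q): 0 ≤ 1, so result = 1
  ¬Q: Gödel ¬ of 0 = 1 (operand is 0)
  ((Q → ¬Q) → ¬Q): 1 ≤ 1, so result = 1
  (((Q → ¬Q) → ¬Q) → Q): 1 > 0, so result = 0
  ((((Q → ¬Q) → ¬Q) → Q) → Q): 0 ≤ 0, so result = 1
  (((((Q → ¬Q) → ¬Q) → Q) → Q) → P): 1 > 0, so result = 0
  ((((((Q → ¬Q) → ¬Q) → Q) → Q) → P) → P): 0 ≤ 0, so result = 1
All 25 assignments give value 1 — the formula is a G_5-tautology.

1.00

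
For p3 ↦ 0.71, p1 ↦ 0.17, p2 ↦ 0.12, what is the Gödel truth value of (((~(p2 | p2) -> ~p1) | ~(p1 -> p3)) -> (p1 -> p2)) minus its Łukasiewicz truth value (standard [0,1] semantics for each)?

Gödel evaluation:
  (p2 | p2) = max(0.12, 0.12) = 0.12
  ~(p2 | p2): Gödel ¬ of 0.12 = 0 (operand ≠ 0)
  ~p1: Gödel ¬ of 0.17 = 0 (operand ≠ 0)
  (~(p2 | p2) -> ~p1): 0 ≤ 0, so result = 1
  (p1 -> p3): 0.17 ≤ 0.71, so result = 1
  ~(p1 -> p3): Gödel ¬ of 1 = 0 (operand ≠ 0)
  ((~(p2 | p2) -> ~p1) | ~(p1 -> p3)) = max(1, 0) = 1
  (p1 -> p2): 0.17 > 0.12, so result = 0.12
  (((~(p2 | p2) -> ~p1) | ~(p1 -> p3)) -> (p1 -> p2)): 1 > 0.12, so result = 0.12
  Gödel value = 0.12
Łukasiewicz evaluation:
  (p2 | p2) = max(0.12, 0.12) = 0.12
  ~(p2 | p2): Łukasiewicz ¬ gives 1 − 0.12 = 0.88
  ~p1: Łukasiewicz ¬ gives 1 − 0.17 = 0.83
  (~(p2 | p2) -> ~p1): min(1, 1 − 0.88 + 0.83) = 0.95
  (p1 -> p3): min(1, 1 − 0.17 + 0.71) = 1
  ~(p1 -> p3): Łukasiewicz ¬ gives 1 − 1 = 0
  ((~(p2 | p2) -> ~p1) | ~(p1 -> p3)) = max(0.95, 0) = 0.95
  (p1 -> p2): min(1, 1 − 0.17 + 0.12) = 0.95
  (((~(p2 | p2) -> ~p1) | ~(p1 -> p3)) -> (p1 -> p2)): min(1, 1 − 0.95 + 0.95) = 1
  Łukasiewicz value = 1
Difference: 0.12 − 1 = -0.88

-0.88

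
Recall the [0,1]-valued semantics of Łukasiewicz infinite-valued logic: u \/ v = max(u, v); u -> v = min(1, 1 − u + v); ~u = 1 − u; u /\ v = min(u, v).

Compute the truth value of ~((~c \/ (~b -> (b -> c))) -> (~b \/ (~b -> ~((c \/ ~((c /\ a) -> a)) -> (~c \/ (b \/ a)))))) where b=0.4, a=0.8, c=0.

0.40

~c: Łukasiewicz ¬ gives 1 − 0 = 1
~b: Łukasiewicz ¬ gives 1 − 0.4 = 0.6
(b -> c): min(1, 1 − 0.4 + 0) = 0.6
(~b -> (b -> c)): min(1, 1 − 0.6 + 0.6) = 1
(~c \/ (~b -> (b -> c))) = max(1, 1) = 1
~b: Łukasiewicz ¬ gives 1 − 0.4 = 0.6
~b: Łukasiewicz ¬ gives 1 − 0.4 = 0.6
(c /\ a) = min(0, 0.8) = 0
((c /\ a) -> a): min(1, 1 − 0 + 0.8) = 1
~((c /\ a) -> a): Łukasiewicz ¬ gives 1 − 1 = 0
(c \/ ~((c /\ a) -> a)) = max(0, 0) = 0
~c: Łukasiewicz ¬ gives 1 − 0 = 1
(b \/ a) = max(0.4, 0.8) = 0.8
(~c \/ (b \/ a)) = max(1, 0.8) = 1
((c \/ ~((c /\ a) -> a)) -> (~c \/ (b \/ a))): min(1, 1 − 0 + 1) = 1
~((c \/ ~((c /\ a) -> a)) -> (~c \/ (b \/ a))): Łukasiewicz ¬ gives 1 − 1 = 0
(~b -> ~((c \/ ~((c /\ a) -> a)) -> (~c \/ (b \/ a)))): min(1, 1 − 0.6 + 0) = 0.4
(~b \/ (~b -> ~((c \/ ~((c /\ a) -> a)) -> (~c \/ (b \/ a))))) = max(0.6, 0.4) = 0.6
((~c \/ (~b -> (b -> c))) -> (~b \/ (~b -> ~((c \/ ~((c /\ a) -> a)) -> (~c \/ (b \/ a)))))): min(1, 1 − 1 + 0.6) = 0.6
~((~c \/ (~b -> (b -> c))) -> (~b \/ (~b -> ~((c \/ ~((c /\ a) -> a)) -> (~c \/ (b \/ a)))))): Łukasiewicz ¬ gives 1 − 0.6 = 0.4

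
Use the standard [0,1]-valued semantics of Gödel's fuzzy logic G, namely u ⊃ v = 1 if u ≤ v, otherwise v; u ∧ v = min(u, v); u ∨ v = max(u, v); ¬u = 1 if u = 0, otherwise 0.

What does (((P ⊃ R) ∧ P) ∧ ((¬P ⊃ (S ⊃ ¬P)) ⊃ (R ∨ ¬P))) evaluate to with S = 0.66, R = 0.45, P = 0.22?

0.22

(P ⊃ R): 0.22 ≤ 0.45, so result = 1
((P ⊃ R) ∧ P) = min(1, 0.22) = 0.22
¬P: Gödel ¬ of 0.22 = 0 (operand ≠ 0)
¬P: Gödel ¬ of 0.22 = 0 (operand ≠ 0)
(S ⊃ ¬P): 0.66 > 0, so result = 0
(¬P ⊃ (S ⊃ ¬P)): 0 ≤ 0, so result = 1
¬P: Gödel ¬ of 0.22 = 0 (operand ≠ 0)
(R ∨ ¬P) = max(0.45, 0) = 0.45
((¬P ⊃ (S ⊃ ¬P)) ⊃ (R ∨ ¬P)): 1 > 0.45, so result = 0.45
(((P ⊃ R) ∧ P) ∧ ((¬P ⊃ (S ⊃ ¬P)) ⊃ (R ∨ ¬P))) = min(0.22, 0.45) = 0.22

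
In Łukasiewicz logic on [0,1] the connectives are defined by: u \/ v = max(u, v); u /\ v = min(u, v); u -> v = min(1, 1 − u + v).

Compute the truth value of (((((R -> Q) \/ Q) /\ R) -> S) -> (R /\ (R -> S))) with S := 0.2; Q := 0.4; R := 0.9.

(R -> Q): min(1, 1 − 0.9 + 0.4) = 0.5
((R -> Q) \/ Q) = max(0.5, 0.4) = 0.5
(((R -> Q) \/ Q) /\ R) = min(0.5, 0.9) = 0.5
((((R -> Q) \/ Q) /\ R) -> S): min(1, 1 − 0.5 + 0.2) = 0.7
(R -> S): min(1, 1 − 0.9 + 0.2) = 0.3
(R /\ (R -> S)) = min(0.9, 0.3) = 0.3
(((((R -> Q) \/ Q) /\ R) -> S) -> (R /\ (R -> S))): min(1, 1 − 0.7 + 0.3) = 0.6

0.60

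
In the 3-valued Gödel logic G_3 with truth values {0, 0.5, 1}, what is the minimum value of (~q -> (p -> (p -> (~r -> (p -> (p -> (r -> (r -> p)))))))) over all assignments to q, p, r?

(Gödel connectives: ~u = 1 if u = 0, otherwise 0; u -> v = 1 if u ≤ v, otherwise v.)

1.00

Every assignment gives 1. For instance at q = 0, p = 0, r = 0:
  ~q: Gödel ¬ of 0 = 1 (operand is 0)
  ~r: Gödel ¬ of 0 = 1 (operand is 0)
  (r -> p): 0 ≤ 0, so result = 1
  (r -> (r -> p)): 0 ≤ 1, so result = 1
  (p -> (r -> (r -> p))): 0 ≤ 1, so result = 1
  (p -> (p -> (r -> (r -> p)))): 0 ≤ 1, so result = 1
  (~r -> (p -> (p -> (r -> (r -> p))))): 1 ≤ 1, so result = 1
  (p -> (~r -> (p -> (p -> (r -> (r -> p)))))): 0 ≤ 1, so result = 1
  (p -> (p -> (~r -> (p -> (p -> (r -> (r -> p))))))): 0 ≤ 1, so result = 1
  (~q -> (p -> (p -> (~r -> (p -> (p -> (r -> (r -> p)))))))): 1 ≤ 1, so result = 1
All 27 assignments give value 1 — the formula is a G_3-tautology.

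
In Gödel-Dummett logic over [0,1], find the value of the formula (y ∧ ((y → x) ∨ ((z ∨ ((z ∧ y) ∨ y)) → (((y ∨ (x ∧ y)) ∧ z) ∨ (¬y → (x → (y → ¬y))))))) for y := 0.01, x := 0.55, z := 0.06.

(y → x): 0.01 ≤ 0.55, so result = 1
(z ∧ y) = min(0.06, 0.01) = 0.01
((z ∧ y) ∨ y) = max(0.01, 0.01) = 0.01
(z ∨ ((z ∧ y) ∨ y)) = max(0.06, 0.01) = 0.06
(x ∧ y) = min(0.55, 0.01) = 0.01
(y ∨ (x ∧ y)) = max(0.01, 0.01) = 0.01
((y ∨ (x ∧ y)) ∧ z) = min(0.01, 0.06) = 0.01
¬y: Gödel ¬ of 0.01 = 0 (operand ≠ 0)
¬y: Gödel ¬ of 0.01 = 0 (operand ≠ 0)
(y → ¬y): 0.01 > 0, so result = 0
(x → (y → ¬y)): 0.55 > 0, so result = 0
(¬y → (x → (y → ¬y))): 0 ≤ 0, so result = 1
(((y ∨ (x ∧ y)) ∧ z) ∨ (¬y → (x → (y → ¬y)))) = max(0.01, 1) = 1
((z ∨ ((z ∧ y) ∨ y)) → (((y ∨ (x ∧ y)) ∧ z) ∨ (¬y → (x → (y → ¬y))))): 0.06 ≤ 1, so result = 1
((y → x) ∨ ((z ∨ ((z ∧ y) ∨ y)) → (((y ∨ (x ∧ y)) ∧ z) ∨ (¬y → (x → (y → ¬y)))))) = max(1, 1) = 1
(y ∧ ((y → x) ∨ ((z ∨ ((z ∧ y) ∨ y)) → (((y ∨ (x ∧ y)) ∧ z) ∨ (¬y → (x → (y → ¬y))))))) = min(0.01, 1) = 0.01

0.01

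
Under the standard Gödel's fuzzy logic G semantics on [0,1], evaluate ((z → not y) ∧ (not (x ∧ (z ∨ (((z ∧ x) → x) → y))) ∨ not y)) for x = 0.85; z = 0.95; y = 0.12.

not y: Gödel ¬ of 0.12 = 0 (operand ≠ 0)
(z → not y): 0.95 > 0, so result = 0
(z ∧ x) = min(0.95, 0.85) = 0.85
((z ∧ x) → x): 0.85 ≤ 0.85, so result = 1
(((z ∧ x) → x) → y): 1 > 0.12, so result = 0.12
(z ∨ (((z ∧ x) → x) → y)) = max(0.95, 0.12) = 0.95
(x ∧ (z ∨ (((z ∧ x) → x) → y))) = min(0.85, 0.95) = 0.85
not (x ∧ (z ∨ (((z ∧ x) → x) → y))): Gödel ¬ of 0.85 = 0 (operand ≠ 0)
not y: Gödel ¬ of 0.12 = 0 (operand ≠ 0)
(not (x ∧ (z ∨ (((z ∧ x) → x) → y))) ∨ not y) = max(0, 0) = 0
((z → not y) ∧ (not (x ∧ (z ∨ (((z ∧ x) → x) → y))) ∨ not y)) = min(0, 0) = 0

0.00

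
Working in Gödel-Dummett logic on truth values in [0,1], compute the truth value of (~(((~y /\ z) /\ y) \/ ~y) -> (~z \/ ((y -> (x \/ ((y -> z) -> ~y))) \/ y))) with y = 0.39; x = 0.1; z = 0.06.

0.39

~y: Gödel ¬ of 0.39 = 0 (operand ≠ 0)
(~y /\ z) = min(0, 0.06) = 0
((~y /\ z) /\ y) = min(0, 0.39) = 0
~y: Gödel ¬ of 0.39 = 0 (operand ≠ 0)
(((~y /\ z) /\ y) \/ ~y) = max(0, 0) = 0
~(((~y /\ z) /\ y) \/ ~y): Gödel ¬ of 0 = 1 (operand is 0)
~z: Gödel ¬ of 0.06 = 0 (operand ≠ 0)
(y -> z): 0.39 > 0.06, so result = 0.06
~y: Gödel ¬ of 0.39 = 0 (operand ≠ 0)
((y -> z) -> ~y): 0.06 > 0, so result = 0
(x \/ ((y -> z) -> ~y)) = max(0.1, 0) = 0.1
(y -> (x \/ ((y -> z) -> ~y))): 0.39 > 0.1, so result = 0.1
((y -> (x \/ ((y -> z) -> ~y))) \/ y) = max(0.1, 0.39) = 0.39
(~z \/ ((y -> (x \/ ((y -> z) -> ~y))) \/ y)) = max(0, 0.39) = 0.39
(~(((~y /\ z) /\ y) \/ ~y) -> (~z \/ ((y -> (x \/ ((y -> z) -> ~y))) \/ y))): 1 > 0.39, so result = 0.39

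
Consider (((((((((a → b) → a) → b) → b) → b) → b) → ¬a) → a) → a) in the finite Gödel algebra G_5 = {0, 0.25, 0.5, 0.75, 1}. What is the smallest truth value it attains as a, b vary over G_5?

The minimum is attained at a = 0.25, b = 0:
  (a → b): 0.25 > 0, so result = 0
  ((a → b) → a): 0 ≤ 0.25, so result = 1
  (((a → b) → a) → b): 1 > 0, so result = 0
  ((((a → b) → a) → b) → b): 0 ≤ 0, so result = 1
  (((((a → b) → a) → b) → b) → b): 1 > 0, so result = 0
  ((((((a → b) → a) → b) → b) → b) → b): 0 ≤ 0, so result = 1
  ¬a: Gödel ¬ of 0.25 = 0 (operand ≠ 0)
  (((((((a → b) → a) → b) → b) → b) → b) → ¬a): 1 > 0, so result = 0
  ((((((((a → b) → a) → b) → b) → b) → b) → ¬a) → a): 0 ≤ 0.25, so result = 1
  (((((((((a → b) → a) → b) → b) → b) → b) → ¬a) → a) → a): 1 > 0.25, so result = 0.25
Checking all 25 assignments confirms none give a value below 0.25.

0.25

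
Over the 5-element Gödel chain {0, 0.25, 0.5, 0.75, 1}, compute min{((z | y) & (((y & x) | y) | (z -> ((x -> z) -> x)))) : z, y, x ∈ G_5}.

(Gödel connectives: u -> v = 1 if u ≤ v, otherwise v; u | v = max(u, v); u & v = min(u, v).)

The minimum is attained at z = 0, y = 0, x = 0:
  (z | y) = max(0, 0) = 0
  (y & x) = min(0, 0) = 0
  ((y & x) | y) = max(0, 0) = 0
  (x -> z): 0 ≤ 0, so result = 1
  ((x -> z) -> x): 1 > 0, so result = 0
  (z -> ((x -> z) -> x)): 0 ≤ 0, so result = 1
  (((y & x) | y) | (z -> ((x -> z) -> x))) = max(0, 1) = 1
  ((z | y) & (((y & x) | y) | (z -> ((x -> z) -> x)))) = min(0, 1) = 0
Checking all 125 assignments confirms none give a value below 0.00.

0.00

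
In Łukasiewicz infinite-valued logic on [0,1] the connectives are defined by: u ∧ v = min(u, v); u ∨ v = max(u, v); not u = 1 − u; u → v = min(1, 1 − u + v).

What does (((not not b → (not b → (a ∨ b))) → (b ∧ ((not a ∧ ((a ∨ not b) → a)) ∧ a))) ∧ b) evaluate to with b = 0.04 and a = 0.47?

not b: Łukasiewicz ¬ gives 1 − 0.04 = 0.96
not not b: Łukasiewicz ¬ gives 1 − 0.96 = 0.04
not b: Łukasiewicz ¬ gives 1 − 0.04 = 0.96
(a ∨ b) = max(0.47, 0.04) = 0.47
(not b → (a ∨ b)): min(1, 1 − 0.96 + 0.47) = 0.51
(not not b → (not b → (a ∨ b))): min(1, 1 − 0.04 + 0.51) = 1
not a: Łukasiewicz ¬ gives 1 − 0.47 = 0.53
not b: Łukasiewicz ¬ gives 1 − 0.04 = 0.96
(a ∨ not b) = max(0.47, 0.96) = 0.96
((a ∨ not b) → a): min(1, 1 − 0.96 + 0.47) = 0.51
(not a ∧ ((a ∨ not b) → a)) = min(0.53, 0.51) = 0.51
((not a ∧ ((a ∨ not b) → a)) ∧ a) = min(0.51, 0.47) = 0.47
(b ∧ ((not a ∧ ((a ∨ not b) → a)) ∧ a)) = min(0.04, 0.47) = 0.04
((not not b → (not b → (a ∨ b))) → (b ∧ ((not a ∧ ((a ∨ not b) → a)) ∧ a))): min(1, 1 − 1 + 0.04) = 0.04
(((not not b → (not b → (a ∨ b))) → (b ∧ ((not a ∧ ((a ∨ not b) → a)) ∧ a))) ∧ b) = min(0.04, 0.04) = 0.04

0.04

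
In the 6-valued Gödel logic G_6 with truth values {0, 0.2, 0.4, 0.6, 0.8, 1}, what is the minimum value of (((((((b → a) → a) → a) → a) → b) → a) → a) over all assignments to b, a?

The minimum is attained at b = 0, a = 0.2:
  (b → a): 0 ≤ 0.2, so result = 1
  ((b → a) → a): 1 > 0.2, so result = 0.2
  (((b → a) → a) → a): 0.2 ≤ 0.2, so result = 1
  ((((b → a) → a) → a) → a): 1 > 0.2, so result = 0.2
  (((((b → a) → a) → a) → a) → b): 0.2 > 0, so result = 0
  ((((((b → a) → a) → a) → a) → b) → a): 0 ≤ 0.2, so result = 1
  (((((((b → a) → a) → a) → a) → b) → a) → a): 1 > 0.2, so result = 0.2
Checking all 36 assignments confirms none give a value below 0.20.

0.20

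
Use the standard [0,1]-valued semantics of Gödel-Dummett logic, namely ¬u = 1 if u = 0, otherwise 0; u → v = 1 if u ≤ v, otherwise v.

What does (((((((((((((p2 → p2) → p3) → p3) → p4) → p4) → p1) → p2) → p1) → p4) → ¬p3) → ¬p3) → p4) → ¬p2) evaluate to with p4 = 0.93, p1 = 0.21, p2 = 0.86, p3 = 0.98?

(p2 → p2): 0.86 ≤ 0.86, so result = 1
((p2 → p2) → p3): 1 > 0.98, so result = 0.98
(((p2 → p2) → p3) → p3): 0.98 ≤ 0.98, so result = 1
((((p2 → p2) → p3) → p3) → p4): 1 > 0.93, so result = 0.93
(((((p2 → p2) → p3) → p3) → p4) → p4): 0.93 ≤ 0.93, so result = 1
((((((p2 → p2) → p3) → p3) → p4) → p4) → p1): 1 > 0.21, so result = 0.21
(((((((p2 → p2) → p3) → p3) → p4) → p4) → p1) → p2): 0.21 ≤ 0.86, so result = 1
((((((((p2 → p2) → p3) → p3) → p4) → p4) → p1) → p2) → p1): 1 > 0.21, so result = 0.21
(((((((((p2 → p2) → p3) → p3) → p4) → p4) → p1) → p2) → p1) → p4): 0.21 ≤ 0.93, so result = 1
¬p3: Gödel ¬ of 0.98 = 0 (operand ≠ 0)
((((((((((p2 → p2) → p3) → p3) → p4) → p4) → p1) → p2) → p1) → p4) → ¬p3): 1 > 0, so result = 0
¬p3: Gödel ¬ of 0.98 = 0 (operand ≠ 0)
(((((((((((p2 → p2) → p3) → p3) → p4) → p4) → p1) → p2) → p1) → p4) → ¬p3) → ¬p3): 0 ≤ 0, so result = 1
((((((((((((p2 → p2) → p3) → p3) → p4) → p4) → p1) → p2) → p1) → p4) → ¬p3) → ¬p3) → p4): 1 > 0.93, so result = 0.93
¬p2: Gödel ¬ of 0.86 = 0 (operand ≠ 0)
(((((((((((((p2 → p2) → p3) → p3) → p4) → p4) → p1) → p2) → p1) → p4) → ¬p3) → ¬p3) → p4) → ¬p2): 0.93 > 0, so result = 0

0.00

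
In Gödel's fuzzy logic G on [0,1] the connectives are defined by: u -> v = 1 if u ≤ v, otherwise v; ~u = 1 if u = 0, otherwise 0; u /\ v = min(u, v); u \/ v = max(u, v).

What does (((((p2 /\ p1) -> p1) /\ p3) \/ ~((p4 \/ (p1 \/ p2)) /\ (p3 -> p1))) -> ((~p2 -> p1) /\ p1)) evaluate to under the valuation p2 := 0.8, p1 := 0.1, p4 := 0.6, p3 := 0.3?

(p2 /\ p1) = min(0.8, 0.1) = 0.1
((p2 /\ p1) -> p1): 0.1 ≤ 0.1, so result = 1
(((p2 /\ p1) -> p1) /\ p3) = min(1, 0.3) = 0.3
(p1 \/ p2) = max(0.1, 0.8) = 0.8
(p4 \/ (p1 \/ p2)) = max(0.6, 0.8) = 0.8
(p3 -> p1): 0.3 > 0.1, so result = 0.1
((p4 \/ (p1 \/ p2)) /\ (p3 -> p1)) = min(0.8, 0.1) = 0.1
~((p4 \/ (p1 \/ p2)) /\ (p3 -> p1)): Gödel ¬ of 0.1 = 0 (operand ≠ 0)
((((p2 /\ p1) -> p1) /\ p3) \/ ~((p4 \/ (p1 \/ p2)) /\ (p3 -> p1))) = max(0.3, 0) = 0.3
~p2: Gödel ¬ of 0.8 = 0 (operand ≠ 0)
(~p2 -> p1): 0 ≤ 0.1, so result = 1
((~p2 -> p1) /\ p1) = min(1, 0.1) = 0.1
(((((p2 /\ p1) -> p1) /\ p3) \/ ~((p4 \/ (p1 \/ p2)) /\ (p3 -> p1))) -> ((~p2 -> p1) /\ p1)): 0.3 > 0.1, so result = 0.1

0.10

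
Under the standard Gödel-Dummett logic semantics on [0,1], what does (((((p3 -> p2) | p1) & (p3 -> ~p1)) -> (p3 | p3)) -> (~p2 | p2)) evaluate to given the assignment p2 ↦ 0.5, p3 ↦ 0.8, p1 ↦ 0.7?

0.50

(p3 -> p2): 0.8 > 0.5, so result = 0.5
((p3 -> p2) | p1) = max(0.5, 0.7) = 0.7
~p1: Gödel ¬ of 0.7 = 0 (operand ≠ 0)
(p3 -> ~p1): 0.8 > 0, so result = 0
(((p3 -> p2) | p1) & (p3 -> ~p1)) = min(0.7, 0) = 0
(p3 | p3) = max(0.8, 0.8) = 0.8
((((p3 -> p2) | p1) & (p3 -> ~p1)) -> (p3 | p3)): 0 ≤ 0.8, so result = 1
~p2: Gödel ¬ of 0.5 = 0 (operand ≠ 0)
(~p2 | p2) = max(0, 0.5) = 0.5
(((((p3 -> p2) | p1) & (p3 -> ~p1)) -> (p3 | p3)) -> (~p2 | p2)): 1 > 0.5, so result = 0.5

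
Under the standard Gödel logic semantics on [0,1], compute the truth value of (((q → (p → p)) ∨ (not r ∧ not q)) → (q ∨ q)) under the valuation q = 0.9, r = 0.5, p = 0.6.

(p → p): 0.6 ≤ 0.6, so result = 1
(q → (p → p)): 0.9 ≤ 1, so result = 1
not r: Gödel ¬ of 0.5 = 0 (operand ≠ 0)
not q: Gödel ¬ of 0.9 = 0 (operand ≠ 0)
(not r ∧ not q) = min(0, 0) = 0
((q → (p → p)) ∨ (not r ∧ not q)) = max(1, 0) = 1
(q ∨ q) = max(0.9, 0.9) = 0.9
(((q → (p → p)) ∨ (not r ∧ not q)) → (q ∨ q)): 1 > 0.9, so result = 0.9

0.90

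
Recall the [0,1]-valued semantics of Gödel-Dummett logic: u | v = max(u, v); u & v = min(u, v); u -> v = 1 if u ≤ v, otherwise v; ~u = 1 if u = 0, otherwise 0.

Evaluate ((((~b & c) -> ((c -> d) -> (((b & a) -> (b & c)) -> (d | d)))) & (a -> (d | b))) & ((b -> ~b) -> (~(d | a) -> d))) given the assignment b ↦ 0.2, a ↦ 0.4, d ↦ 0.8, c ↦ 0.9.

~b: Gödel ¬ of 0.2 = 0 (operand ≠ 0)
(~b & c) = min(0, 0.9) = 0
(c -> d): 0.9 > 0.8, so result = 0.8
(b & a) = min(0.2, 0.4) = 0.2
(b & c) = min(0.2, 0.9) = 0.2
((b & a) -> (b & c)): 0.2 ≤ 0.2, so result = 1
(d | d) = max(0.8, 0.8) = 0.8
(((b & a) -> (b & c)) -> (d | d)): 1 > 0.8, so result = 0.8
((c -> d) -> (((b & a) -> (b & c)) -> (d | d))): 0.8 ≤ 0.8, so result = 1
((~b & c) -> ((c -> d) -> (((b & a) -> (b & c)) -> (d | d)))): 0 ≤ 1, so result = 1
(d | b) = max(0.8, 0.2) = 0.8
(a -> (d | b)): 0.4 ≤ 0.8, so result = 1
(((~b & c) -> ((c -> d) -> (((b & a) -> (b & c)) -> (d | d)))) & (a -> (d | b))) = min(1, 1) = 1
~b: Gödel ¬ of 0.2 = 0 (operand ≠ 0)
(b -> ~b): 0.2 > 0, so result = 0
(d | a) = max(0.8, 0.4) = 0.8
~(d | a): Gödel ¬ of 0.8 = 0 (operand ≠ 0)
(~(d | a) -> d): 0 ≤ 0.8, so result = 1
((b -> ~b) -> (~(d | a) -> d)): 0 ≤ 1, so result = 1
((((~b & c) -> ((c -> d) -> (((b & a) -> (b & c)) -> (d | d)))) & (a -> (d | b))) & ((b -> ~b) -> (~(d | a) -> d))) = min(1, 1) = 1

1.00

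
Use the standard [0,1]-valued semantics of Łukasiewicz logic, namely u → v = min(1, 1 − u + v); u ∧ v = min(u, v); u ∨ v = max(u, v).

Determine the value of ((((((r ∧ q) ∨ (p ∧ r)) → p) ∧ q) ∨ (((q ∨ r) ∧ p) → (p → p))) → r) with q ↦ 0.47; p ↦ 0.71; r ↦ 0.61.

(r ∧ q) = min(0.61, 0.47) = 0.47
(p ∧ r) = min(0.71, 0.61) = 0.61
((r ∧ q) ∨ (p ∧ r)) = max(0.47, 0.61) = 0.61
(((r ∧ q) ∨ (p ∧ r)) → p): min(1, 1 − 0.61 + 0.71) = 1
((((r ∧ q) ∨ (p ∧ r)) → p) ∧ q) = min(1, 0.47) = 0.47
(q ∨ r) = max(0.47, 0.61) = 0.61
((q ∨ r) ∧ p) = min(0.61, 0.71) = 0.61
(p → p): min(1, 1 − 0.71 + 0.71) = 1
(((q ∨ r) ∧ p) → (p → p)): min(1, 1 − 0.61 + 1) = 1
(((((r ∧ q) ∨ (p ∧ r)) → p) ∧ q) ∨ (((q ∨ r) ∧ p) → (p → p))) = max(0.47, 1) = 1
((((((r ∧ q) ∨ (p ∧ r)) → p) ∧ q) ∨ (((q ∨ r) ∧ p) → (p → p))) → r): min(1, 1 − 1 + 0.61) = 0.61

0.61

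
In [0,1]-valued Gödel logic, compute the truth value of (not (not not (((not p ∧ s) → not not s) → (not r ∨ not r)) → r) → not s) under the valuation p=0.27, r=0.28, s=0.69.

not p: Gödel ¬ of 0.27 = 0 (operand ≠ 0)
(not p ∧ s) = min(0, 0.69) = 0
not s: Gödel ¬ of 0.69 = 0 (operand ≠ 0)
not not s: Gödel ¬ of 0 = 1 (operand is 0)
((not p ∧ s) → not not s): 0 ≤ 1, so result = 1
not r: Gödel ¬ of 0.28 = 0 (operand ≠ 0)
not r: Gödel ¬ of 0.28 = 0 (operand ≠ 0)
(not r ∨ not r) = max(0, 0) = 0
(((not p ∧ s) → not not s) → (not r ∨ not r)): 1 > 0, so result = 0
not (((not p ∧ s) → not not s) → (not r ∨ not r)): Gödel ¬ of 0 = 1 (operand is 0)
not not (((not p ∧ s) → not not s) → (not r ∨ not r)): Gödel ¬ of 1 = 0 (operand ≠ 0)
(not not (((not p ∧ s) → not not s) → (not r ∨ not r)) → r): 0 ≤ 0.28, so result = 1
not (not not (((not p ∧ s) → not not s) → (not r ∨ not r)) → r): Gödel ¬ of 1 = 0 (operand ≠ 0)
not s: Gödel ¬ of 0.69 = 0 (operand ≠ 0)
(not (not not (((not p ∧ s) → not not s) → (not r ∨ not r)) → r) → not s): 0 ≤ 0, so result = 1

1.00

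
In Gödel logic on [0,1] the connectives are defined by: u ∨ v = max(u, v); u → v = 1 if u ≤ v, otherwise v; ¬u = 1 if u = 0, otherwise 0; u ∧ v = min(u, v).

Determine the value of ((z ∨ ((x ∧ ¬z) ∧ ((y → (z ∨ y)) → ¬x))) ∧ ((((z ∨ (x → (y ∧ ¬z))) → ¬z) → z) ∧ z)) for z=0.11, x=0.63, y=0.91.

¬z: Gödel ¬ of 0.11 = 0 (operand ≠ 0)
(x ∧ ¬z) = min(0.63, 0) = 0
(z ∨ y) = max(0.11, 0.91) = 0.91
(y → (z ∨ y)): 0.91 ≤ 0.91, so result = 1
¬x: Gödel ¬ of 0.63 = 0 (operand ≠ 0)
((y → (z ∨ y)) → ¬x): 1 > 0, so result = 0
((x ∧ ¬z) ∧ ((y → (z ∨ y)) → ¬x)) = min(0, 0) = 0
(z ∨ ((x ∧ ¬z) ∧ ((y → (z ∨ y)) → ¬x))) = max(0.11, 0) = 0.11
¬z: Gödel ¬ of 0.11 = 0 (operand ≠ 0)
(y ∧ ¬z) = min(0.91, 0) = 0
(x → (y ∧ ¬z)): 0.63 > 0, so result = 0
(z ∨ (x → (y ∧ ¬z))) = max(0.11, 0) = 0.11
¬z: Gödel ¬ of 0.11 = 0 (operand ≠ 0)
((z ∨ (x → (y ∧ ¬z))) → ¬z): 0.11 > 0, so result = 0
(((z ∨ (x → (y ∧ ¬z))) → ¬z) → z): 0 ≤ 0.11, so result = 1
((((z ∨ (x → (y ∧ ¬z))) → ¬z) → z) ∧ z) = min(1, 0.11) = 0.11
((z ∨ ((x ∧ ¬z) ∧ ((y → (z ∨ y)) → ¬x))) ∧ ((((z ∨ (x → (y ∧ ¬z))) → ¬z) → z) ∧ z)) = min(0.11, 0.11) = 0.11

0.11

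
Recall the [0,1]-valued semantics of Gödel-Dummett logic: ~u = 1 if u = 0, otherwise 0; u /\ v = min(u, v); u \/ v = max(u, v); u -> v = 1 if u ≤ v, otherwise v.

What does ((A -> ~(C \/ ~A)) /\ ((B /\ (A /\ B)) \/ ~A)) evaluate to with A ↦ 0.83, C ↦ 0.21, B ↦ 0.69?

~A: Gödel ¬ of 0.83 = 0 (operand ≠ 0)
(C \/ ~A) = max(0.21, 0) = 0.21
~(C \/ ~A): Gödel ¬ of 0.21 = 0 (operand ≠ 0)
(A -> ~(C \/ ~A)): 0.83 > 0, so result = 0
(A /\ B) = min(0.83, 0.69) = 0.69
(B /\ (A /\ B)) = min(0.69, 0.69) = 0.69
~A: Gödel ¬ of 0.83 = 0 (operand ≠ 0)
((B /\ (A /\ B)) \/ ~A) = max(0.69, 0) = 0.69
((A -> ~(C \/ ~A)) /\ ((B /\ (A /\ B)) \/ ~A)) = min(0, 0.69) = 0

0.00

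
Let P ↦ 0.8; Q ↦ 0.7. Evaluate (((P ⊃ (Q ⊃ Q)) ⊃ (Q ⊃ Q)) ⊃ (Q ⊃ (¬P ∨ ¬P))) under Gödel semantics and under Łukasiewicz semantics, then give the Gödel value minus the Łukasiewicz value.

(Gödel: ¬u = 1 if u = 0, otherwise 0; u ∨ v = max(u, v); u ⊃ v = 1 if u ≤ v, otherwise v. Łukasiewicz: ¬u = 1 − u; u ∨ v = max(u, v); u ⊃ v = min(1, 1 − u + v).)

Gödel evaluation:
  (Q ⊃ Q): 0.7 ≤ 0.7, so result = 1
  (P ⊃ (Q ⊃ Q)): 0.8 ≤ 1, so result = 1
  (Q ⊃ Q): 0.7 ≤ 0.7, so result = 1
  ((P ⊃ (Q ⊃ Q)) ⊃ (Q ⊃ Q)): 1 ≤ 1, so result = 1
  ¬P: Gödel ¬ of 0.8 = 0 (operand ≠ 0)
  ¬P: Gödel ¬ of 0.8 = 0 (operand ≠ 0)
  (¬P ∨ ¬P) = max(0, 0) = 0
  (Q ⊃ (¬P ∨ ¬P)): 0.7 > 0, so result = 0
  (((P ⊃ (Q ⊃ Q)) ⊃ (Q ⊃ Q)) ⊃ (Q ⊃ (¬P ∨ ¬P))): 1 > 0, so result = 0
  Gödel value = 0
Łukasiewicz evaluation:
  (Q ⊃ Q): min(1, 1 − 0.7 + 0.7) = 1
  (P ⊃ (Q ⊃ Q)): min(1, 1 − 0.8 + 1) = 1
  (Q ⊃ Q): min(1, 1 − 0.7 + 0.7) = 1
  ((P ⊃ (Q ⊃ Q)) ⊃ (Q ⊃ Q)): min(1, 1 − 1 + 1) = 1
  ¬P: Łukasiewicz ¬ gives 1 − 0.8 = 0.2
  ¬P: Łukasiewicz ¬ gives 1 − 0.8 = 0.2
  (¬P ∨ ¬P) = max(0.2, 0.2) = 0.2
  (Q ⊃ (¬P ∨ ¬P)): min(1, 1 − 0.7 + 0.2) = 0.5
  (((P ⊃ (Q ⊃ Q)) ⊃ (Q ⊃ Q)) ⊃ (Q ⊃ (¬P ∨ ¬P))): min(1, 1 − 1 + 0.5) = 0.5
  Łukasiewicz value = 0.5
Difference: 0 − 0.5 = -0.50

-0.50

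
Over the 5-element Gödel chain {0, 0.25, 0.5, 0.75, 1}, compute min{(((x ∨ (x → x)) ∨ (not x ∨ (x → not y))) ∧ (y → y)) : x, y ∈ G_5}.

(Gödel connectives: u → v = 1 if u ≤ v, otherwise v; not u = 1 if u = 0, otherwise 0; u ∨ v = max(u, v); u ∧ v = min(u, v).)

Every assignment gives 1. For instance at x = 0, y = 0:
  (x → x): 0 ≤ 0, so result = 1
  (x ∨ (x → x)) = max(0, 1) = 1
  not x: Gödel ¬ of 0 = 1 (operand is 0)
  not y: Gödel ¬ of 0 = 1 (operand is 0)
  (x → not y): 0 ≤ 1, so result = 1
  (not x ∨ (x → not y)) = max(1, 1) = 1
  ((x ∨ (x → x)) ∨ (not x ∨ (x → not y))) = max(1, 1) = 1
  (y → y): 0 ≤ 0, so result = 1
  (((x ∨ (x → x)) ∨ (not x ∨ (x → not y))) ∧ (y → y)) = min(1, 1) = 1
All 25 assignments give value 1 — the formula is a G_5-tautology.

1.00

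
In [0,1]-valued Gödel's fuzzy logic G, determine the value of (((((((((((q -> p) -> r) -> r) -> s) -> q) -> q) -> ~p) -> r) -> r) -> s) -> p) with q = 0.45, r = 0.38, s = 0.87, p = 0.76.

0.76

(q -> p): 0.45 ≤ 0.76, so result = 1
((q -> p) -> r): 1 > 0.38, so result = 0.38
(((q -> p) -> r) -> r): 0.38 ≤ 0.38, so result = 1
((((q -> p) -> r) -> r) -> s): 1 > 0.87, so result = 0.87
(((((q -> p) -> r) -> r) -> s) -> q): 0.87 > 0.45, so result = 0.45
((((((q -> p) -> r) -> r) -> s) -> q) -> q): 0.45 ≤ 0.45, so result = 1
~p: Gödel ¬ of 0.76 = 0 (operand ≠ 0)
(((((((q -> p) -> r) -> r) -> s) -> q) -> q) -> ~p): 1 > 0, so result = 0
((((((((q -> p) -> r) -> r) -> s) -> q) -> q) -> ~p) -> r): 0 ≤ 0.38, so result = 1
(((((((((q -> p) -> r) -> r) -> s) -> q) -> q) -> ~p) -> r) -> r): 1 > 0.38, so result = 0.38
((((((((((q -> p) -> r) -> r) -> s) -> q) -> q) -> ~p) -> r) -> r) -> s): 0.38 ≤ 0.87, so result = 1
(((((((((((q -> p) -> r) -> r) -> s) -> q) -> q) -> ~p) -> r) -> r) -> s) -> p): 1 > 0.76, so result = 0.76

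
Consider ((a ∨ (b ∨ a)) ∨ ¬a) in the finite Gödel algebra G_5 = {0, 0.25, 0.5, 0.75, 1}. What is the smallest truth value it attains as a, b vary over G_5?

0.25

The minimum is attained at a = 0.25, b = 0:
  (b ∨ a) = max(0, 0.25) = 0.25
  (a ∨ (b ∨ a)) = max(0.25, 0.25) = 0.25
  ¬a: Gödel ¬ of 0.25 = 0 (operand ≠ 0)
  ((a ∨ (b ∨ a)) ∨ ¬a) = max(0.25, 0) = 0.25
Checking all 25 assignments confirms none give a value below 0.25.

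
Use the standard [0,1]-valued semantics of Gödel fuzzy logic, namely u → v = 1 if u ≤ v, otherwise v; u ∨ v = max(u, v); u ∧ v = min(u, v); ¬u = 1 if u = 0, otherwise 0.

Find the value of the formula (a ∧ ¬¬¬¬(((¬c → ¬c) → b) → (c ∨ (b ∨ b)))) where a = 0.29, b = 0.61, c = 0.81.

¬c: Gödel ¬ of 0.81 = 0 (operand ≠ 0)
¬c: Gödel ¬ of 0.81 = 0 (operand ≠ 0)
(¬c → ¬c): 0 ≤ 0, so result = 1
((¬c → ¬c) → b): 1 > 0.61, so result = 0.61
(b ∨ b) = max(0.61, 0.61) = 0.61
(c ∨ (b ∨ b)) = max(0.81, 0.61) = 0.81
(((¬c → ¬c) → b) → (c ∨ (b ∨ b))): 0.61 ≤ 0.81, so result = 1
¬(((¬c → ¬c) → b) → (c ∨ (b ∨ b))): Gödel ¬ of 1 = 0 (operand ≠ 0)
¬¬(((¬c → ¬c) → b) → (c ∨ (b ∨ b))): Gödel ¬ of 0 = 1 (operand is 0)
¬¬¬(((¬c → ¬c) → b) → (c ∨ (b ∨ b))): Gödel ¬ of 1 = 0 (operand ≠ 0)
¬¬¬¬(((¬c → ¬c) → b) → (c ∨ (b ∨ b))): Gödel ¬ of 0 = 1 (operand is 0)
(a ∧ ¬¬¬¬(((¬c → ¬c) → b) → (c ∨ (b ∨ b)))) = min(0.29, 1) = 0.29

0.29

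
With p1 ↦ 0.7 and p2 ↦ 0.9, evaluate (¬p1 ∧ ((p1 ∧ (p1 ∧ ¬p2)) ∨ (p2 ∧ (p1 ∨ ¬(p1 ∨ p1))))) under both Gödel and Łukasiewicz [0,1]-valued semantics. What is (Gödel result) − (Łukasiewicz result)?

Gödel evaluation:
  ¬p1: Gödel ¬ of 0.7 = 0 (operand ≠ 0)
  ¬p2: Gödel ¬ of 0.9 = 0 (operand ≠ 0)
  (p1 ∧ ¬p2) = min(0.7, 0) = 0
  (p1 ∧ (p1 ∧ ¬p2)) = min(0.7, 0) = 0
  (p1 ∨ p1) = max(0.7, 0.7) = 0.7
  ¬(p1 ∨ p1): Gödel ¬ of 0.7 = 0 (operand ≠ 0)
  (p1 ∨ ¬(p1 ∨ p1)) = max(0.7, 0) = 0.7
  (p2 ∧ (p1 ∨ ¬(p1 ∨ p1))) = min(0.9, 0.7) = 0.7
  ((p1 ∧ (p1 ∧ ¬p2)) ∨ (p2 ∧ (p1 ∨ ¬(p1 ∨ p1)))) = max(0, 0.7) = 0.7
  (¬p1 ∧ ((p1 ∧ (p1 ∧ ¬p2)) ∨ (p2 ∧ (p1 ∨ ¬(p1 ∨ p1))))) = min(0, 0.7) = 0
  Gödel value = 0
Łukasiewicz evaluation:
  ¬p1: Łukasiewicz ¬ gives 1 − 0.7 = 0.3
  ¬p2: Łukasiewicz ¬ gives 1 − 0.9 = 0.1
  (p1 ∧ ¬p2) = min(0.7, 0.1) = 0.1
  (p1 ∧ (p1 ∧ ¬p2)) = min(0.7, 0.1) = 0.1
  (p1 ∨ p1) = max(0.7, 0.7) = 0.7
  ¬(p1 ∨ p1): Łukasiewicz ¬ gives 1 − 0.7 = 0.3
  (p1 ∨ ¬(p1 ∨ p1)) = max(0.7, 0.3) = 0.7
  (p2 ∧ (p1 ∨ ¬(p1 ∨ p1))) = min(0.9, 0.7) = 0.7
  ((p1 ∧ (p1 ∧ ¬p2)) ∨ (p2 ∧ (p1 ∨ ¬(p1 ∨ p1)))) = max(0.1, 0.7) = 0.7
  (¬p1 ∧ ((p1 ∧ (p1 ∧ ¬p2)) ∨ (p2 ∧ (p1 ∨ ¬(p1 ∨ p1))))) = min(0.3, 0.7) = 0.3
  Łukasiewicz value = 0.3
Difference: 0 − 0.3 = -0.30

-0.30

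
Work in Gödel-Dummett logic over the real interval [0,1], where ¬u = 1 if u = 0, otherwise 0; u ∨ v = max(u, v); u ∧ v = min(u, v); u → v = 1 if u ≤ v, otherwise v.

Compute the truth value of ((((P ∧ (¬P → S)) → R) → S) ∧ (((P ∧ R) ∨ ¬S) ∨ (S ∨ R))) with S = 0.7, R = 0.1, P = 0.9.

0.70

¬P: Gödel ¬ of 0.9 = 0 (operand ≠ 0)
(¬P → S): 0 ≤ 0.7, so result = 1
(P ∧ (¬P → S)) = min(0.9, 1) = 0.9
((P ∧ (¬P → S)) → R): 0.9 > 0.1, so result = 0.1
(((P ∧ (¬P → S)) → R) → S): 0.1 ≤ 0.7, so result = 1
(P ∧ R) = min(0.9, 0.1) = 0.1
¬S: Gödel ¬ of 0.7 = 0 (operand ≠ 0)
((P ∧ R) ∨ ¬S) = max(0.1, 0) = 0.1
(S ∨ R) = max(0.7, 0.1) = 0.7
(((P ∧ R) ∨ ¬S) ∨ (S ∨ R)) = max(0.1, 0.7) = 0.7
((((P ∧ (¬P → S)) → R) → S) ∧ (((P ∧ R) ∨ ¬S) ∨ (S ∨ R))) = min(1, 0.7) = 0.7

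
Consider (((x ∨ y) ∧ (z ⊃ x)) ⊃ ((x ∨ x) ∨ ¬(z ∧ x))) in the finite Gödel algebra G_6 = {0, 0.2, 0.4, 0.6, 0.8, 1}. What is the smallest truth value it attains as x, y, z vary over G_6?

0.20

The minimum is attained at x = 0.2, y = 0.4, z = 0.2:
  (x ∨ y) = max(0.2, 0.4) = 0.4
  (z ⊃ x): 0.2 ≤ 0.2, so result = 1
  ((x ∨ y) ∧ (z ⊃ x)) = min(0.4, 1) = 0.4
  (x ∨ x) = max(0.2, 0.2) = 0.2
  (z ∧ x) = min(0.2, 0.2) = 0.2
  ¬(z ∧ x): Gödel ¬ of 0.2 = 0 (operand ≠ 0)
  ((x ∨ x) ∨ ¬(z ∧ x)) = max(0.2, 0) = 0.2
  (((x ∨ y) ∧ (z ⊃ x)) ⊃ ((x ∨ x) ∨ ¬(z ∧ x))): 0.4 > 0.2, so result = 0.2
Checking all 216 assignments confirms none give a value below 0.20.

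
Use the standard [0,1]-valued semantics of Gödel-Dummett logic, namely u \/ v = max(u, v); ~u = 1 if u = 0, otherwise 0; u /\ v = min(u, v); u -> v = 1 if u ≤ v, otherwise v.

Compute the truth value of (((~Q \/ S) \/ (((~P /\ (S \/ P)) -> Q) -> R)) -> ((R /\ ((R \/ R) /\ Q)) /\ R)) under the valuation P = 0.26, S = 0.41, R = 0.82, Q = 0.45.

0.45

~Q: Gödel ¬ of 0.45 = 0 (operand ≠ 0)
(~Q \/ S) = max(0, 0.41) = 0.41
~P: Gödel ¬ of 0.26 = 0 (operand ≠ 0)
(S \/ P) = max(0.41, 0.26) = 0.41
(~P /\ (S \/ P)) = min(0, 0.41) = 0
((~P /\ (S \/ P)) -> Q): 0 ≤ 0.45, so result = 1
(((~P /\ (S \/ P)) -> Q) -> R): 1 > 0.82, so result = 0.82
((~Q \/ S) \/ (((~P /\ (S \/ P)) -> Q) -> R)) = max(0.41, 0.82) = 0.82
(R \/ R) = max(0.82, 0.82) = 0.82
((R \/ R) /\ Q) = min(0.82, 0.45) = 0.45
(R /\ ((R \/ R) /\ Q)) = min(0.82, 0.45) = 0.45
((R /\ ((R \/ R) /\ Q)) /\ R) = min(0.45, 0.82) = 0.45
(((~Q \/ S) \/ (((~P /\ (S \/ P)) -> Q) -> R)) -> ((R /\ ((R \/ R) /\ Q)) /\ R)): 0.82 > 0.45, so result = 0.45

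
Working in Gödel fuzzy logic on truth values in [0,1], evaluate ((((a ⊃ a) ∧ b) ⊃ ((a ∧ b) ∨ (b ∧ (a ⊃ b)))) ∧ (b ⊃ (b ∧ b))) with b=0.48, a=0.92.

1.00

(a ⊃ a): 0.92 ≤ 0.92, so result = 1
((a ⊃ a) ∧ b) = min(1, 0.48) = 0.48
(a ∧ b) = min(0.92, 0.48) = 0.48
(a ⊃ b): 0.92 > 0.48, so result = 0.48
(b ∧ (a ⊃ b)) = min(0.48, 0.48) = 0.48
((a ∧ b) ∨ (b ∧ (a ⊃ b))) = max(0.48, 0.48) = 0.48
(((a ⊃ a) ∧ b) ⊃ ((a ∧ b) ∨ (b ∧ (a ⊃ b)))): 0.48 ≤ 0.48, so result = 1
(b ∧ b) = min(0.48, 0.48) = 0.48
(b ⊃ (b ∧ b)): 0.48 ≤ 0.48, so result = 1
((((a ⊃ a) ∧ b) ⊃ ((a ∧ b) ∨ (b ∧ (a ⊃ b)))) ∧ (b ⊃ (b ∧ b))) = min(1, 1) = 1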